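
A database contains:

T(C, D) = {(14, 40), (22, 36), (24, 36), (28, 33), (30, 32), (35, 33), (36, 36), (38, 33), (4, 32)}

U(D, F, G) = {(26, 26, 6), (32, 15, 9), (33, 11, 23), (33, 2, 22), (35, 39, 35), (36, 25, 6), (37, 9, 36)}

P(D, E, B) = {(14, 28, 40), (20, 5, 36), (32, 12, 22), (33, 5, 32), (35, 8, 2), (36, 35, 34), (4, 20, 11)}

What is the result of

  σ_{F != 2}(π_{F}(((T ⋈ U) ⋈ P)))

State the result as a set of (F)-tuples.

Joining T and U on D yields {(22, 36, 25, 6), (24, 36, 25, 6), (28, 33, 11, 23), (28, 33, 2, 22), (30, 32, 15, 9), (35, 33, 11, 23), (35, 33, 2, 22), (36, 36, 25, 6), (38, 33, 11, 23), (38, 33, 2, 22), (4, 32, 15, 9)}.
Joining (T ⋈ U) and P on D yields {(22, 36, 25, 6, 35, 34), (24, 36, 25, 6, 35, 34), (28, 33, 11, 23, 5, 32), (28, 33, 2, 22, 5, 32), (30, 32, 15, 9, 12, 22), (35, 33, 11, 23, 5, 32), (35, 33, 2, 22, 5, 32), (36, 36, 25, 6, 35, 34), (38, 33, 11, 23, 5, 32), (38, 33, 2, 22, 5, 32), (4, 32, 15, 9, 12, 22)}.
Keep only column(s) F (7 duplicate(s) eliminated): {11, 15, 2, 25}
Apply σ_{F != 2}; surviving tuples: {11, 15, 25}

{11, 15, 25}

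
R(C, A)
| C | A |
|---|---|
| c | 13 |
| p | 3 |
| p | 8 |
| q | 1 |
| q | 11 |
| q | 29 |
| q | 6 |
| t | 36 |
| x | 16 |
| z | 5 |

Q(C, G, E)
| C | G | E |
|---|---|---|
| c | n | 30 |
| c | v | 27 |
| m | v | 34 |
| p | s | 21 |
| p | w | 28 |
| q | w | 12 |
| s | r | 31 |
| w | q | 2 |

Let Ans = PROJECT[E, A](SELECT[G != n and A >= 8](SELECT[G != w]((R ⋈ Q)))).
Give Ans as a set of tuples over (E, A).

R ⋈ Q (natural join on C): {(c, 13, n, 30), (c, 13, v, 27), (p, 3, s, 21), (p, 3, w, 28), (p, 8, s, 21), (p, 8, w, 28), (q, 1, w, 12), (q, 11, w, 12), (q, 29, w, 12), (q, 6, w, 12)}
Selection G != w: {(c, 13, n, 30), (c, 13, v, 27), (p, 3, s, 21), (p, 8, s, 21)}
Selection G != n and A >= 8: {(c, 13, v, 27), (p, 8, s, 21)}
Keep only column(s) E, A: {(21, 8), (27, 13)}

{(21, 8), (27, 13)}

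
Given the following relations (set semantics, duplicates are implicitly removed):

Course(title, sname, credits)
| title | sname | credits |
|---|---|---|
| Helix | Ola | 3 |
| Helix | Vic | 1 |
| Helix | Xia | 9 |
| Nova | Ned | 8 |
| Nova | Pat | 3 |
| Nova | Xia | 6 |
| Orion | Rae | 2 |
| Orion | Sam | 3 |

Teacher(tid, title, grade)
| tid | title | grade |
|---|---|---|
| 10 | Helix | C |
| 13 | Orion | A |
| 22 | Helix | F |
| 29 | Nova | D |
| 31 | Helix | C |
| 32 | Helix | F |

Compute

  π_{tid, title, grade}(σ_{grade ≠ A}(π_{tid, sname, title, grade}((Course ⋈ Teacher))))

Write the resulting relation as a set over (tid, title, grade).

Joining Course and Teacher on title yields {(Helix, Ola, 3, 10, C), (Helix, Ola, 3, 22, F), (Helix, Ola, 3, 31, C), (Helix, Ola, 3, 32, F), (Helix, Vic, 1, 10, C), (Helix, Vic, 1, 22, F), (Helix, Vic, 1, 31, C), (Helix, Vic, 1, 32, F), (Helix, Xia, 9, 10, C), (Helix, Xia, 9, 22, F), (Helix, Xia, 9, 31, C), (Helix, Xia, 9, 32, F), (Nova, Ned, 8, 29, D), (Nova, Pat, 3, 29, D), (Nova, Xia, 6, 29, D), (Orion, Rae, 2, 13, A), (Orion, Sam, 3, 13, A)}.
π_{tid, sname, title, grade} gives {(10, Ola, Helix, C), (10, Vic, Helix, C), (10, Xia, Helix, C), (13, Rae, Orion, A), (13, Sam, Orion, A), (22, Ola, Helix, F), (22, Vic, Helix, F), (22, Xia, Helix, F), (29, Ned, Nova, D), (29, Pat, Nova, D), (29, Xia, Nova, D), (31, Ola, Helix, C), (31, Vic, Helix, C), (31, Xia, Helix, C), (32, Ola, Helix, F), (32, Vic, Helix, F), (32, Xia, Helix, F)}.
Selection grade ≠ A: {(10, Ola, Helix, C), (10, Vic, Helix, C), (10, Xia, Helix, C), (22, Ola, Helix, F), (22, Vic, Helix, F), (22, Xia, Helix, F), (29, Ned, Nova, D), (29, Pat, Nova, D), (29, Xia, Nova, D), (31, Ola, Helix, C), (31, Vic, Helix, C), (31, Xia, Helix, C), (32, Ola, Helix, F), (32, Vic, Helix, F), (32, Xia, Helix, F)}
π_{tid, title, grade} gives {(10, Helix, C), (22, Helix, F), (29, Nova, D), (31, Helix, C), (32, Helix, F)} (10 duplicate(s) eliminated).

{(10, Helix, C), (22, Helix, F), (29, Nova, D), (31, Helix, C), (32, Helix, F)}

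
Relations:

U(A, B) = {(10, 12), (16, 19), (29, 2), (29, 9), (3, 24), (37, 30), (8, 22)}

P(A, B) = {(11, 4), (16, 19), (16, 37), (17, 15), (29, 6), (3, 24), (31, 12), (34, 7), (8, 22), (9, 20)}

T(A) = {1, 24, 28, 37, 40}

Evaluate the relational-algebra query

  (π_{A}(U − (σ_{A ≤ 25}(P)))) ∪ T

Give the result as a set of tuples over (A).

{1, 10, 24, 28, 29, 37, 40}

σ[A ≤ 25]: keep tuples satisfying A ≤ 25 → {(11, 4), (16, 19), (16, 37), (17, 15), (3, 24), (8, 22), (9, 20)}
Taking the difference: {(10, 12), (29, 2), (29, 9), (37, 30)}
Projecting to A (1 duplicate(s) eliminated): {10, 29, 37}
Taking the union: {1, 10, 24, 28, 29, 37, 40}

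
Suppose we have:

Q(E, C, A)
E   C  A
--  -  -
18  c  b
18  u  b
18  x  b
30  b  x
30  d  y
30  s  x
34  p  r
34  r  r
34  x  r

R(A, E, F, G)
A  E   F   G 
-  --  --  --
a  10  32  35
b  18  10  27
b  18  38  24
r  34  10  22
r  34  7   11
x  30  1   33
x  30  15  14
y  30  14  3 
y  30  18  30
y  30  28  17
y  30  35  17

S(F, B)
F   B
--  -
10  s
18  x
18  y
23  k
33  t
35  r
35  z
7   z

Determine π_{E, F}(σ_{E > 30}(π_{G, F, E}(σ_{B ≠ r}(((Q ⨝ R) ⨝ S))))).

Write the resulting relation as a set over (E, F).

{(34, 10), (34, 7)}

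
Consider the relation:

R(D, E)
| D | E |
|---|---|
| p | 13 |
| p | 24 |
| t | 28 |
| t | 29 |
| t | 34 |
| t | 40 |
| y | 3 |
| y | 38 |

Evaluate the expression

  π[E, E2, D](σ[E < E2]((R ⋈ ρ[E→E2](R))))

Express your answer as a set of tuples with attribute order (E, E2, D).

{(13, 24, p), (28, 29, t), (28, 34, t), (28, 40, t), (29, 34, t), (29, 40, t), (3, 38, y), (34, 40, t)}

ρ[E→E2]: schema becomes (D, E2); tuples unchanged.
Joining R and ρ[E→E2](R) on D yields {(p, 13, 13), (p, 13, 24), (p, 24, 13), (p, 24, 24), (t, 28, 28), (t, 28, 29), (t, 28, 34), (t, 28, 40), (t, 29, 28), (t, 29, 29), (t, 29, 34), (t, 29, 40), (t, 34, 28), (t, 34, 29), (t, 34, 34), (t, 34, 40), (t, 40, 28), (t, 40, 29), (t, 40, 34), (t, 40, 40), (y, 3, 3), (y, 3, 38), (y, 38, 3), (y, 38, 38)}.
Filtering on E < E2 leaves {(p, 13, 24), (t, 28, 29), (t, 28, 34), (t, 28, 40), (t, 29, 34), (t, 29, 40), (t, 34, 40), (y, 3, 38)}.
Projecting to E, E2, D: {(13, 24, p), (28, 29, t), (28, 34, t), (28, 40, t), (29, 34, t), (29, 40, t), (3, 38, y), (34, 40, t)}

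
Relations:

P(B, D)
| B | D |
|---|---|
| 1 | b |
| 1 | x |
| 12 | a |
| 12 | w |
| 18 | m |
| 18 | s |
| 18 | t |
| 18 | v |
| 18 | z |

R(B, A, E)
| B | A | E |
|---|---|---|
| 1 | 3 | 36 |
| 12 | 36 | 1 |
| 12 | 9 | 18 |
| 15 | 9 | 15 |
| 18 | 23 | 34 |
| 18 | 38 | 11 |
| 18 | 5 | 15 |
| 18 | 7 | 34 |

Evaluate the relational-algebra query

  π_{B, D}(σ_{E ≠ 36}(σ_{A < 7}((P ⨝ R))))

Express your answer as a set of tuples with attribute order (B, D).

{(18, m), (18, s), (18, t), (18, v), (18, z)}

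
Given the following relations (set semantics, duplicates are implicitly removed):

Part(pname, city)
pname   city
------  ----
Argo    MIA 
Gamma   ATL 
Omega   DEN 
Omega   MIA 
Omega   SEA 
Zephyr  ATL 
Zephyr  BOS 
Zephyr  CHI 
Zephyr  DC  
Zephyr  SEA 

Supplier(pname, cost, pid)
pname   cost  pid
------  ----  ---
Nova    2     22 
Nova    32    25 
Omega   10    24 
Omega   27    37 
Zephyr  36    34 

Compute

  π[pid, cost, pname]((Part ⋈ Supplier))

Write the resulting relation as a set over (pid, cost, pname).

Natural join on pname: {(Omega, DEN, 10, 24), (Omega, DEN, 27, 37), (Omega, MIA, 10, 24), (Omega, MIA, 27, 37), (Omega, SEA, 10, 24), (Omega, SEA, 27, 37), (Zephyr, ATL, 36, 34), (Zephyr, BOS, 36, 34), (Zephyr, CHI, 36, 34), (Zephyr, DC, 36, 34), (Zephyr, SEA, 36, 34)}
Keep only column(s) pid, cost, pname (8 duplicate(s) eliminated): {(24, 10, Omega), (34, 36, Zephyr), (37, 27, Omega)}

{(24, 10, Omega), (34, 36, Zephyr), (37, 27, Omega)}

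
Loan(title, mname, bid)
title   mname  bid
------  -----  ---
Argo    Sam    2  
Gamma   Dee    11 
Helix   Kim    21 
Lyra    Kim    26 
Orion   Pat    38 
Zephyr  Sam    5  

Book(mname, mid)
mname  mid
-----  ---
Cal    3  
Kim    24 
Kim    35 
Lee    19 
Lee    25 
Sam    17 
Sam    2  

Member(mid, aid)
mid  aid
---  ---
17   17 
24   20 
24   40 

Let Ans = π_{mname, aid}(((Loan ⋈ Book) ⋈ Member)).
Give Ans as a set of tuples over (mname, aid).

Loan ⋈ Book (natural join on mname): {(Argo, Sam, 2, 17), (Argo, Sam, 2, 2), (Helix, Kim, 21, 24), (Helix, Kim, 21, 35), (Lyra, Kim, 26, 24), (Lyra, Kim, 26, 35), (Zephyr, Sam, 5, 17), (Zephyr, Sam, 5, 2)}
(Loan ⋈ Book) ⋈ Member (natural join on mid): {(Argo, Sam, 2, 17, 17), (Helix, Kim, 21, 24, 20), (Helix, Kim, 21, 24, 40), (Lyra, Kim, 26, 24, 20), (Lyra, Kim, 26, 24, 40), (Zephyr, Sam, 5, 17, 17)}
Keep only column(s) mname, aid (3 duplicate(s) eliminated): {(Kim, 20), (Kim, 40), (Sam, 17)}

{(Kim, 20), (Kim, 40), (Sam, 17)}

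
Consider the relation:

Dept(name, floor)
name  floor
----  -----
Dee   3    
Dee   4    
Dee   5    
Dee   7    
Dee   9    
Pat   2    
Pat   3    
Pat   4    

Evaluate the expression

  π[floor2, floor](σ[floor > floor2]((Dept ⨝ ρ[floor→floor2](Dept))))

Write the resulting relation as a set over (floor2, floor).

ρ[floor→floor2]: schema becomes (name, floor2); tuples unchanged.
Joining Dept and ρ[floor→floor2](Dept) on name yields {(Dee, 3, 3), (Dee, 3, 4), (Dee, 3, 5), (Dee, 3, 7), (Dee, 3, 9), (Dee, 4, 3), (Dee, 4, 4), (Dee, 4, 5), (Dee, 4, 7), (Dee, 4, 9), (Dee, 5, 3), (Dee, 5, 4), (Dee, 5, 5), (Dee, 5, 7), (Dee, 5, 9), (Dee, 7, 3), (Dee, 7, 4), (Dee, 7, 5), (Dee, 7, 7), (Dee, 7, 9), (Dee, 9, 3), (Dee, 9, 4), (Dee, 9, 5), (Dee, 9, 7), (Dee, 9, 9), (Pat, 2, 2), (Pat, 2, 3), (Pat, 2, 4), (Pat, 3, 2), (Pat, 3, 3), (Pat, 3, 4), (Pat, 4, 2), (Pat, 4, 3), (Pat, 4, 4)}.
σ[floor > floor2]: keep tuples satisfying floor > floor2 → {(Dee, 4, 3), (Dee, 5, 3), (Dee, 5, 4), (Dee, 7, 3), (Dee, 7, 4), (Dee, 7, 5), (Dee, 9, 3), (Dee, 9, 4), (Dee, 9, 5), (Dee, 9, 7), (Pat, 3, 2), (Pat, 4, 2), (Pat, 4, 3)}
π_{floor2, floor} gives {(2, 3), (2, 4), (3, 4), (3, 5), (3, 7), (3, 9), (4, 5), (4, 7), (4, 9), (5, 7), (5, 9), (7, 9)} (1 duplicate(s) eliminated).

{(2, 3), (2, 4), (3, 4), (3, 5), (3, 7), (3, 9), (4, 5), (4, 7), (4, 9), (5, 7), (5, 9), (7, 9)}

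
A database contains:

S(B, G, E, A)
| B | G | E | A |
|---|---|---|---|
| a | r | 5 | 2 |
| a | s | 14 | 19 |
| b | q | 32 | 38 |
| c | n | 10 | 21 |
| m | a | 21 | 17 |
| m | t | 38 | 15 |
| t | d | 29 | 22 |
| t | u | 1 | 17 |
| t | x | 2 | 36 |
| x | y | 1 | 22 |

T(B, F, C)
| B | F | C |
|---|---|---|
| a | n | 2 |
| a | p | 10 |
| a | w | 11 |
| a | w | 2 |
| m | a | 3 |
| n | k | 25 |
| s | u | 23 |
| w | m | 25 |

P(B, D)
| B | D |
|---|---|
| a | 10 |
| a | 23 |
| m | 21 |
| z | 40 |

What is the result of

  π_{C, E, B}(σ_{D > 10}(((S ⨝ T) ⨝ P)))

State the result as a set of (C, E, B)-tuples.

{(10, 14, a), (10, 5, a), (11, 14, a), (11, 5, a), (2, 14, a), (2, 5, a), (3, 21, m), (3, 38, m)}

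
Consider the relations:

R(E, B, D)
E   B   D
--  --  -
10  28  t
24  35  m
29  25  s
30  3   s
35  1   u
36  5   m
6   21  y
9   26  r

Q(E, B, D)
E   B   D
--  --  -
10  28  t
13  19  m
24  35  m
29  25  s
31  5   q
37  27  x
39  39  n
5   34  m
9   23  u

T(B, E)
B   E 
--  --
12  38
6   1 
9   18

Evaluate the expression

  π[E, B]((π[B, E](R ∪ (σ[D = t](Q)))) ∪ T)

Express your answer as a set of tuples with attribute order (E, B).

Filtering on D = t leaves {(10, 28, t)}.
Set union of the two operands is {(10, 28, t), (24, 35, m), (29, 25, s), (30, 3, s), (35, 1, u), (36, 5, m), (6, 21, y), (9, 26, r)}.
Keep only column(s) B, E: {(1, 35), (21, 6), (25, 29), (26, 9), (28, 10), (3, 30), (35, 24), (5, 36)}
Set union of the two operands is {(1, 35), (12, 38), (21, 6), (25, 29), (26, 9), (28, 10), (3, 30), (35, 24), (5, 36), (6, 1), (9, 18)}.
Keep only column(s) E, B: {(1, 6), (10, 28), (18, 9), (24, 35), (29, 25), (30, 3), (35, 1), (36, 5), (38, 12), (6, 21), (9, 26)}

{(1, 6), (10, 28), (18, 9), (24, 35), (29, 25), (30, 3), (35, 1), (36, 5), (38, 12), (6, 21), (9, 26)}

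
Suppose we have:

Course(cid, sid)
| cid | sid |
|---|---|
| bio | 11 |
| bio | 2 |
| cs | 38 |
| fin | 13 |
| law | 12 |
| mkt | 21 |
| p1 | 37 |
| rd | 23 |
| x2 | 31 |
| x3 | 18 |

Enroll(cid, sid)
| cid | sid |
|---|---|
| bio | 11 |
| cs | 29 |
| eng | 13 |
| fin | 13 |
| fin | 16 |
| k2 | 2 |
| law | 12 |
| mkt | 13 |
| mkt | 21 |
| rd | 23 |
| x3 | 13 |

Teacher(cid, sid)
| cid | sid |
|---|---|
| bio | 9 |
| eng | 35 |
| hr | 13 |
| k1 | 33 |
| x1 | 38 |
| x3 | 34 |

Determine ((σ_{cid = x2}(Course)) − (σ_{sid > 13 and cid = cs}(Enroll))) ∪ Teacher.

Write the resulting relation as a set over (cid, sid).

{(bio, 9), (eng, 35), (hr, 13), (k1, 33), (x1, 38), (x2, 31), (x3, 34)}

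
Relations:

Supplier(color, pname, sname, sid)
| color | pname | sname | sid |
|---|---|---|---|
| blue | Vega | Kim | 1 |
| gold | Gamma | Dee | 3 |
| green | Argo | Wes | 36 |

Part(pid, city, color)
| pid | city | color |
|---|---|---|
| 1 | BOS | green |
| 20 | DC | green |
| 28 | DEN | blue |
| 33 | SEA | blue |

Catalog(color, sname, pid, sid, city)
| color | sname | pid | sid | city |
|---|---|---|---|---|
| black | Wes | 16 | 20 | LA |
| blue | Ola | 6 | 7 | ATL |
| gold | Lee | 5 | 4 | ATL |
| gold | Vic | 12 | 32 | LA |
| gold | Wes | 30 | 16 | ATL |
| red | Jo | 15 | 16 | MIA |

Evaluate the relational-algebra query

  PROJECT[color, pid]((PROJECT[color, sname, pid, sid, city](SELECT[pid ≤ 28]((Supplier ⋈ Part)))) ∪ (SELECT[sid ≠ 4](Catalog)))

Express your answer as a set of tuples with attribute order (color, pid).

Supplier ⋈ Part (natural join on color): {(blue, Vega, Kim, 1, 28, DEN), (blue, Vega, Kim, 1, 33, SEA), (green, Argo, Wes, 36, 1, BOS), (green, Argo, Wes, 36, 20, DC)}
Filtering on pid ≤ 28 leaves {(blue, Vega, Kim, 1, 28, DEN), (green, Argo, Wes, 36, 1, BOS), (green, Argo, Wes, 36, 20, DC)}.
π_{color, sname, pid, sid, city} gives {(blue, Kim, 28, 1, DEN), (green, Wes, 1, 36, BOS), (green, Wes, 20, 36, DC)}.
Filtering on sid ≠ 4 leaves {(black, Wes, 16, 20, LA), (blue, Ola, 6, 7, ATL), (gold, Vic, 12, 32, LA), (gold, Wes, 30, 16, ATL), (red, Jo, 15, 16, MIA)}.
Taking the union: {(black, Wes, 16, 20, LA), (blue, Kim, 28, 1, DEN), (blue, Ola, 6, 7, ATL), (gold, Vic, 12, 32, LA), (gold, Wes, 30, 16, ATL), (green, Wes, 1, 36, BOS), (green, Wes, 20, 36, DC), (red, Jo, 15, 16, MIA)}
π_{color, pid} gives {(black, 16), (blue, 28), (blue, 6), (gold, 12), (gold, 30), (green, 1), (green, 20), (red, 15)}.

{(black, 16), (blue, 28), (blue, 6), (gold, 12), (gold, 30), (green, 1), (green, 20), (red, 15)}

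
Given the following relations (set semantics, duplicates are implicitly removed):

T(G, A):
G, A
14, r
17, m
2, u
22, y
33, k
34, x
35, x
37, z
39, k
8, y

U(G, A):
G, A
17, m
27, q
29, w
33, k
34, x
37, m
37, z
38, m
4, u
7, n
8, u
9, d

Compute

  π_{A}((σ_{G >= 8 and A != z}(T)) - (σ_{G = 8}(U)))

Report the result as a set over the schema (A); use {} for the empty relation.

σ[G >= 8 and A != z]: keep tuples satisfying G >= 8 and A != z → {(14, r), (17, m), (22, y), (33, k), (34, x), (35, x), (39, k), (8, y)}
σ[G = 8]: keep tuples satisfying G = 8 → {(8, u)}
Taking the difference: {(14, r), (17, m), (22, y), (33, k), (34, x), (35, x), (39, k), (8, y)}
π_{A} gives {k, m, r, x, y} (3 duplicate(s) eliminated).

{k, m, r, x, y}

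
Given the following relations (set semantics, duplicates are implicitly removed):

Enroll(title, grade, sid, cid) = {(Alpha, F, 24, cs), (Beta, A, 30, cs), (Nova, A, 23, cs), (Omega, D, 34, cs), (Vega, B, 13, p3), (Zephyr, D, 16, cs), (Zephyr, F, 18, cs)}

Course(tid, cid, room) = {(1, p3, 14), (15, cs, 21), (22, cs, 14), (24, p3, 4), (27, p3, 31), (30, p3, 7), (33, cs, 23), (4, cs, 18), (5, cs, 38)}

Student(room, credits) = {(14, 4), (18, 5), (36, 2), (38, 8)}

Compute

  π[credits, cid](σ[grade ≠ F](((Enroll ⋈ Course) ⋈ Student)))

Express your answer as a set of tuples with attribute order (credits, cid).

{(4, cs), (4, p3), (5, cs), (8, cs)}

Joining Enroll and Course on cid yields {(Alpha, F, 24, cs, 15, 21), (Alpha, F, 24, cs, 22, 14), (Alpha, F, 24, cs, 33, 23), (Alpha, F, 24, cs, 4, 18), (Alpha, F, 24, cs, 5, 38), (Beta, A, 30, cs, 15, 21), (Beta, A, 30, cs, 22, 14), (Beta, A, 30, cs, 33, 23), (Beta, A, 30, cs, 4, 18), (Beta, A, 30, cs, 5, 38), (Nova, A, 23, cs, 15, 21), (Nova, A, 23, cs, 22, 14), (Nova, A, 23, cs, 33, 23), (Nova, A, 23, cs, 4, 18), (Nova, A, 23, cs, 5, 38), (Omega, D, 34, cs, 15, 21), (Omega, D, 34, cs, 22, 14), (Omega, D, 34, cs, 33, 23), (Omega, D, 34, cs, 4, 18), (Omega, D, 34, cs, 5, 38), (Vega, B, 13, p3, 1, 14), (Vega, B, 13, p3, 24, 4), (Vega, B, 13, p3, 27, 31), (Vega, B, 13, p3, 30, 7), (Zephyr, D, 16, cs, 15, 21), (Zephyr, D, 16, cs, 22, 14), (Zephyr, D, 16, cs, 33, 23), (Zephyr, D, 16, cs, 4, 18), (Zephyr, D, 16, cs, 5, 38), (Zephyr, F, 18, cs, 15, 21), (Zephyr, F, 18, cs, 22, 14), (Zephyr, F, 18, cs, 33, 23), (Zephyr, F, 18, cs, 4, 18), (Zephyr, F, 18, cs, 5, 38)}.
Joining (Enroll ⋈ Course) and Student on room yields {(Alpha, F, 24, cs, 22, 14, 4), (Alpha, F, 24, cs, 4, 18, 5), (Alpha, F, 24, cs, 5, 38, 8), (Beta, A, 30, cs, 22, 14, 4), (Beta, A, 30, cs, 4, 18, 5), (Beta, A, 30, cs, 5, 38, 8), (Nova, A, 23, cs, 22, 14, 4), (Nova, A, 23, cs, 4, 18, 5), (Nova, A, 23, cs, 5, 38, 8), (Omega, D, 34, cs, 22, 14, 4), (Omega, D, 34, cs, 4, 18, 5), (Omega, D, 34, cs, 5, 38, 8), (Vega, B, 13, p3, 1, 14, 4), (Zephyr, D, 16, cs, 22, 14, 4), (Zephyr, D, 16, cs, 4, 18, 5), (Zephyr, D, 16, cs, 5, 38, 8), (Zephyr, F, 18, cs, 22, 14, 4), (Zephyr, F, 18, cs, 4, 18, 5), (Zephyr, F, 18, cs, 5, 38, 8)}.
Apply σ_{grade ≠ F}; surviving tuples: {(Beta, A, 30, cs, 22, 14, 4), (Beta, A, 30, cs, 4, 18, 5), (Beta, A, 30, cs, 5, 38, 8), (Nova, A, 23, cs, 22, 14, 4), (Nova, A, 23, cs, 4, 18, 5), (Nova, A, 23, cs, 5, 38, 8), (Omega, D, 34, cs, 22, 14, 4), (Omega, D, 34, cs, 4, 18, 5), (Omega, D, 34, cs, 5, 38, 8), (Vega, B, 13, p3, 1, 14, 4), (Zephyr, D, 16, cs, 22, 14, 4), (Zephyr, D, 16, cs, 4, 18, 5), (Zephyr, D, 16, cs, 5, 38, 8)}
π[credits, cid]: project onto (credits, cid) (9 duplicate(s) eliminated) → {(4, cs), (4, p3), (5, cs), (8, cs)}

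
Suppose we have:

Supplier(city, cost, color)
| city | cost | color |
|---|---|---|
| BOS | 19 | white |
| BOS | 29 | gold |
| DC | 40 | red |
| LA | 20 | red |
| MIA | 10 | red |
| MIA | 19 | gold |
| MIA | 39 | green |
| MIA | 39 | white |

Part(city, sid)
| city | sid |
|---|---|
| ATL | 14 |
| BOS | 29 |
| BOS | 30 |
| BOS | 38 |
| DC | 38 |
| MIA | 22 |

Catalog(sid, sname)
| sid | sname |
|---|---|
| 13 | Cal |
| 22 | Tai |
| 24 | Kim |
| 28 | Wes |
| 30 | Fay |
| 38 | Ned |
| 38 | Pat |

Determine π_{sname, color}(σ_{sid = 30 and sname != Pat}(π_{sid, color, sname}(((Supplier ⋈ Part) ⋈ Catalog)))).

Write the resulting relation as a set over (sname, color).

Supplier ⋈ Part (natural join on city): {(BOS, 19, white, 29), (BOS, 19, white, 30), (BOS, 19, white, 38), (BOS, 29, gold, 29), (BOS, 29, gold, 30), (BOS, 29, gold, 38), (DC, 40, red, 38), (MIA, 10, red, 22), (MIA, 19, gold, 22), (MIA, 39, green, 22), (MIA, 39, white, 22)}
(Supplier ⋈ Part) ⋈ Catalog (natural join on sid): {(BOS, 19, white, 30, Fay), (BOS, 19, white, 38, Ned), (BOS, 19, white, 38, Pat), (BOS, 29, gold, 30, Fay), (BOS, 29, gold, 38, Ned), (BOS, 29, gold, 38, Pat), (DC, 40, red, 38, Ned), (DC, 40, red, 38, Pat), (MIA, 10, red, 22, Tai), (MIA, 19, gold, 22, Tai), (MIA, 39, green, 22, Tai), (MIA, 39, white, 22, Tai)}
Keep only column(s) sid, color, sname: {(22, gold, Tai), (22, green, Tai), (22, red, Tai), (22, white, Tai), (30, gold, Fay), (30, white, Fay), (38, gold, Ned), (38, gold, Pat), (38, red, Ned), (38, red, Pat), (38, white, Ned), (38, white, Pat)}
Apply σ_{sid = 30 and sname != Pat}; surviving tuples: {(30, gold, Fay), (30, white, Fay)}
Keep only column(s) sname, color: {(Fay, gold), (Fay, white)}

{(Fay, gold), (Fay, white)}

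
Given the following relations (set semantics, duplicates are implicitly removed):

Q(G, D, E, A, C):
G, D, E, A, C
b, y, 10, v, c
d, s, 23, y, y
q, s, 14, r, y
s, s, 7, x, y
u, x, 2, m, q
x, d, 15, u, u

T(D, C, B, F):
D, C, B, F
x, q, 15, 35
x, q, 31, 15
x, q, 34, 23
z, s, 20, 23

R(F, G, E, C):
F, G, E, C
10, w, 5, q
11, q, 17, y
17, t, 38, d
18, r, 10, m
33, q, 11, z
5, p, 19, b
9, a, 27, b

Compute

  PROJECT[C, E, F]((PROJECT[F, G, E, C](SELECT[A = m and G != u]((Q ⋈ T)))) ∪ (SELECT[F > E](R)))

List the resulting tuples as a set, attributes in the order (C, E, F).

Natural join on D, C: {(u, x, 2, m, q, 15, 35), (u, x, 2, m, q, 31, 15), (u, x, 2, m, q, 34, 23)}
Apply σ_{A = m and G != u}; surviving tuples: {}
π_{F, G, E, C} gives {}.
Apply σ_{F > E}; surviving tuples: {(10, w, 5, q), (18, r, 10, m), (33, q, 11, z)}
Set union of the two operands is {(10, w, 5, q), (18, r, 10, m), (33, q, 11, z)}.
π_{C, E, F} gives {(m, 10, 18), (q, 5, 10), (z, 11, 33)}.

{(m, 10, 18), (q, 5, 10), (z, 11, 33)}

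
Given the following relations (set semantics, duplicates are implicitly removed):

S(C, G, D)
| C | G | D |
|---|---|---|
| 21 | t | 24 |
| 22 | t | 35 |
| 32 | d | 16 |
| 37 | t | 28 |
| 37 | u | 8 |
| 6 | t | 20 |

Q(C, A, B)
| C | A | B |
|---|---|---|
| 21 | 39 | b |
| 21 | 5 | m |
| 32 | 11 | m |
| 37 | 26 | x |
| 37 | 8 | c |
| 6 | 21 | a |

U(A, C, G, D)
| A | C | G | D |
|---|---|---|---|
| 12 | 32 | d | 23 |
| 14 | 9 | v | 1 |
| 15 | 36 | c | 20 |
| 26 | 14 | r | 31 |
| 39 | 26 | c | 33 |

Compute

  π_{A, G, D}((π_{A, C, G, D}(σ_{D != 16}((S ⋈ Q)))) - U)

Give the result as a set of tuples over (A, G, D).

{(21, t, 20), (26, t, 28), (26, u, 8), (39, t, 24), (5, t, 24), (8, t, 28), (8, u, 8)}

Natural join on C: {(21, t, 24, 39, b), (21, t, 24, 5, m), (32, d, 16, 11, m), (37, t, 28, 26, x), (37, t, 28, 8, c), (37, u, 8, 26, x), (37, u, 8, 8, c), (6, t, 20, 21, a)}
Apply σ_{D != 16}; surviving tuples: {(21, t, 24, 39, b), (21, t, 24, 5, m), (37, t, 28, 26, x), (37, t, 28, 8, c), (37, u, 8, 26, x), (37, u, 8, 8, c), (6, t, 20, 21, a)}
π_{A, C, G, D} gives {(21, 6, t, 20), (26, 37, t, 28), (26, 37, u, 8), (39, 21, t, 24), (5, 21, t, 24), (8, 37, t, 28), (8, 37, u, 8)}.
Difference: {(21, 6, t, 20), (26, 37, t, 28), (26, 37, u, 8), (39, 21, t, 24), (5, 21, t, 24), (8, 37, t, 28), (8, 37, u, 8)} with {(12, 32, d, 23), (14, 9, v, 1), (15, 36, c, 20), (26, 14, r, 31), (39, 26, c, 33)} → {(21, 6, t, 20), (26, 37, t, 28), (26, 37, u, 8), (39, 21, t, 24), (5, 21, t, 24), (8, 37, t, 28), (8, 37, u, 8)}
π_{A, G, D} gives {(21, t, 20), (26, t, 28), (26, u, 8), (39, t, 24), (5, t, 24), (8, t, 28), (8, u, 8)}.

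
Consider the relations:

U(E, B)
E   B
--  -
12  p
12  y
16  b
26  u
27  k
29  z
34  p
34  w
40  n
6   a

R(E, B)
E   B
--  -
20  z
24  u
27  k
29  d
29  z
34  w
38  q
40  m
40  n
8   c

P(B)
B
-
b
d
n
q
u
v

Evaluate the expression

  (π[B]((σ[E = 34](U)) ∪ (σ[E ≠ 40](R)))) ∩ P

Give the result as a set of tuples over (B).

{d, q, u}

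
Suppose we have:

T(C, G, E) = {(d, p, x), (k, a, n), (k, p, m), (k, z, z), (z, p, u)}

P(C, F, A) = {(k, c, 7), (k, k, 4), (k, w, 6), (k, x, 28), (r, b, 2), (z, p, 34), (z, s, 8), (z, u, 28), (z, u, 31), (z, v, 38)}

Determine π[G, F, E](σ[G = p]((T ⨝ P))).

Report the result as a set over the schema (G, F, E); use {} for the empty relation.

{(p, c, m), (p, k, m), (p, p, u), (p, s, u), (p, u, u), (p, v, u), (p, w, m), (p, x, m)}

Natural join on C: {(k, a, n, c, 7), (k, a, n, k, 4), (k, a, n, w, 6), (k, a, n, x, 28), (k, p, m, c, 7), (k, p, m, k, 4), (k, p, m, w, 6), (k, p, m, x, 28), (k, z, z, c, 7), (k, z, z, k, 4), (k, z, z, w, 6), (k, z, z, x, 28), (z, p, u, p, 34), (z, p, u, s, 8), (z, p, u, u, 28), (z, p, u, u, 31), (z, p, u, v, 38)}
Apply σ_{G = p}; surviving tuples: {(k, p, m, c, 7), (k, p, m, k, 4), (k, p, m, w, 6), (k, p, m, x, 28), (z, p, u, p, 34), (z, p, u, s, 8), (z, p, u, u, 28), (z, p, u, u, 31), (z, p, u, v, 38)}
Keep only column(s) G, F, E (1 duplicate(s) eliminated): {(p, c, m), (p, k, m), (p, p, u), (p, s, u), (p, u, u), (p, v, u), (p, w, m), (p, x, m)}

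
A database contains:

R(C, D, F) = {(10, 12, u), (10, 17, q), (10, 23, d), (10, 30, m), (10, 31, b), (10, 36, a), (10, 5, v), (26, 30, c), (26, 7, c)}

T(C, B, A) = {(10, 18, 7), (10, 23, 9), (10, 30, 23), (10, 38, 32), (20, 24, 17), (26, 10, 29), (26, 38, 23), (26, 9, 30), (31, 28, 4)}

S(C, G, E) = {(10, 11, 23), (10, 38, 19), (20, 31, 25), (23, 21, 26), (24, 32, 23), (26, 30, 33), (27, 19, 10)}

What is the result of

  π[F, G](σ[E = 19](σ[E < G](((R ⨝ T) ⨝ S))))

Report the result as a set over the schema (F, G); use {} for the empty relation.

{(a, 38), (b, 38), (d, 38), (m, 38), (q, 38), (u, 38), (v, 38)}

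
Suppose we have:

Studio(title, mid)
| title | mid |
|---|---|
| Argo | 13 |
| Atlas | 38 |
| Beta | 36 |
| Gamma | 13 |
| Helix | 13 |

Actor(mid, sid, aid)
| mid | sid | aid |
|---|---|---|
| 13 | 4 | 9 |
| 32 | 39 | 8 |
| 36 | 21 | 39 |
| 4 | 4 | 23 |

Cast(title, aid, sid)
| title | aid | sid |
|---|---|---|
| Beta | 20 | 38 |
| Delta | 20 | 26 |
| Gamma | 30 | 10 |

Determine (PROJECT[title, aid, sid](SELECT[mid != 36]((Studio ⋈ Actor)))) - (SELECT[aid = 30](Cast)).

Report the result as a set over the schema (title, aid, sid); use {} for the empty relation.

{(Argo, 9, 4), (Gamma, 9, 4), (Helix, 9, 4)}

Studio ⋈ Actor (natural join on mid): {(Argo, 13, 4, 9), (Beta, 36, 21, 39), (Gamma, 13, 4, 9), (Helix, 13, 4, 9)}
Selection mid != 36: {(Argo, 13, 4, 9), (Gamma, 13, 4, 9), (Helix, 13, 4, 9)}
Projecting to title, aid, sid: {(Argo, 9, 4), (Gamma, 9, 4), (Helix, 9, 4)}
Selection aid = 30: {(Gamma, 30, 10)}
Set difference of the two operands is {(Argo, 9, 4), (Gamma, 9, 4), (Helix, 9, 4)}.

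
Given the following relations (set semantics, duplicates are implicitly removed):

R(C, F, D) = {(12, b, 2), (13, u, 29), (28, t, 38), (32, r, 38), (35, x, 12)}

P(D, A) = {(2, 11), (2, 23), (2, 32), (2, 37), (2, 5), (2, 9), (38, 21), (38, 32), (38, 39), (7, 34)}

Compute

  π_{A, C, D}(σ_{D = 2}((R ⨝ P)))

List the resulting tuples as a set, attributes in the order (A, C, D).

{(11, 12, 2), (23, 12, 2), (32, 12, 2), (37, 12, 2), (5, 12, 2), (9, 12, 2)}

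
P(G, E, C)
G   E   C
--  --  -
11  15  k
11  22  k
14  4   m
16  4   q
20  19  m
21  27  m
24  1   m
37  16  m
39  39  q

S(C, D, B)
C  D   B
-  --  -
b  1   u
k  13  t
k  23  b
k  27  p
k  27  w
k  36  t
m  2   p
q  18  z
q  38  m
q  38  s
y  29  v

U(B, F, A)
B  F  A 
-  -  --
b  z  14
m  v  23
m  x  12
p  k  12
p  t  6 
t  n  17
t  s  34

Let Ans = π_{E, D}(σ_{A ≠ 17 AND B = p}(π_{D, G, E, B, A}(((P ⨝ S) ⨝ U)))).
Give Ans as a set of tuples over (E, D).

Joining P and S on C yields {(11, 15, k, 13, t), (11, 15, k, 23, b), (11, 15, k, 27, p), (11, 15, k, 27, w), (11, 15, k, 36, t), (11, 22, k, 13, t), (11, 22, k, 23, b), (11, 22, k, 27, p), (11, 22, k, 27, w), (11, 22, k, 36, t), (14, 4, m, 2, p), (16, 4, q, 18, z), (16, 4, q, 38, m), (16, 4, q, 38, s), (20, 19, m, 2, p), (21, 27, m, 2, p), (24, 1, m, 2, p), (37, 16, m, 2, p), (39, 39, q, 18, z), (39, 39, q, 38, m), (39, 39, q, 38, s)}.
Joining (P ⨝ S) and U on B yields {(11, 15, k, 13, t, n, 17), (11, 15, k, 13, t, s, 34), (11, 15, k, 23, b, z, 14), (11, 15, k, 27, p, k, 12), (11, 15, k, 27, p, t, 6), (11, 15, k, 36, t, n, 17), (11, 15, k, 36, t, s, 34), (11, 22, k, 13, t, n, 17), (11, 22, k, 13, t, s, 34), (11, 22, k, 23, b, z, 14), (11, 22, k, 27, p, k, 12), (11, 22, k, 27, p, t, 6), (11, 22, k, 36, t, n, 17), (11, 22, k, 36, t, s, 34), (14, 4, m, 2, p, k, 12), (14, 4, m, 2, p, t, 6), (16, 4, q, 38, m, v, 23), (16, 4, q, 38, m, x, 12), (20, 19, m, 2, p, k, 12), (20, 19, m, 2, p, t, 6), (21, 27, m, 2, p, k, 12), (21, 27, m, 2, p, t, 6), (24, 1, m, 2, p, k, 12), (24, 1, m, 2, p, t, 6), (37, 16, m, 2, p, k, 12), (37, 16, m, 2, p, t, 6), (39, 39, q, 38, m, v, 23), (39, 39, q, 38, m, x, 12)}.
π[D, G, E, B, A]: project onto (D, G, E, B, A) → {(13, 11, 15, t, 17), (13, 11, 15, t, 34), (13, 11, 22, t, 17), (13, 11, 22, t, 34), (2, 14, 4, p, 12), (2, 14, 4, p, 6), (2, 20, 19, p, 12), (2, 20, 19, p, 6), (2, 21, 27, p, 12), (2, 21, 27, p, 6), (2, 24, 1, p, 12), (2, 24, 1, p, 6), (2, 37, 16, p, 12), (2, 37, 16, p, 6), (23, 11, 15, b, 14), (23, 11, 22, b, 14), (27, 11, 15, p, 12), (27, 11, 15, p, 6), (27, 11, 22, p, 12), (27, 11, 22, p, 6), (36, 11, 15, t, 17), (36, 11, 15, t, 34), (36, 11, 22, t, 17), (36, 11, 22, t, 34), (38, 16, 4, m, 12), (38, 16, 4, m, 23), (38, 39, 39, m, 12), (38, 39, 39, m, 23)}
Selection A ≠ 17 AND B = p: {(2, 14, 4, p, 12), (2, 14, 4, p, 6), (2, 20, 19, p, 12), (2, 20, 19, p, 6), (2, 21, 27, p, 12), (2, 21, 27, p, 6), (2, 24, 1, p, 12), (2, 24, 1, p, 6), (2, 37, 16, p, 12), (2, 37, 16, p, 6), (27, 11, 15, p, 12), (27, 11, 15, p, 6), (27, 11, 22, p, 12), (27, 11, 22, p, 6)}
π[E, D]: project onto (E, D) (7 duplicate(s) eliminated) → {(1, 2), (15, 27), (16, 2), (19, 2), (22, 27), (27, 2), (4, 2)}

{(1, 2), (15, 27), (16, 2), (19, 2), (22, 27), (27, 2), (4, 2)}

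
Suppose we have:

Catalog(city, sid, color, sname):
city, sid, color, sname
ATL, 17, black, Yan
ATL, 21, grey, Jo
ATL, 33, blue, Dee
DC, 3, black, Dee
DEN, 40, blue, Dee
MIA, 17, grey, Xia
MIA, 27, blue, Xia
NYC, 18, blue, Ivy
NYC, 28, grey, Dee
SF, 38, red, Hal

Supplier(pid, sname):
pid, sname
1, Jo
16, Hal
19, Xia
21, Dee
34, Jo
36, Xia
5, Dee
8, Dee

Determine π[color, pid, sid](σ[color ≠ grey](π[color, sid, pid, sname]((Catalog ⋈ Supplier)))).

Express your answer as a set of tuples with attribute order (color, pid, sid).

{(black, 21, 3), (black, 5, 3), (black, 8, 3), (blue, 19, 27), (blue, 21, 33), (blue, 21, 40), (blue, 36, 27), (blue, 5, 33), (blue, 5, 40), (blue, 8, 33), (blue, 8, 40), (red, 16, 38)}

Catalog ⋈ Supplier (natural join on sname): {(ATL, 21, grey, Jo, 1), (ATL, 21, grey, Jo, 34), (ATL, 33, blue, Dee, 21), (ATL, 33, blue, Dee, 5), (ATL, 33, blue, Dee, 8), (DC, 3, black, Dee, 21), (DC, 3, black, Dee, 5), (DC, 3, black, Dee, 8), (DEN, 40, blue, Dee, 21), (DEN, 40, blue, Dee, 5), (DEN, 40, blue, Dee, 8), (MIA, 17, grey, Xia, 19), (MIA, 17, grey, Xia, 36), (MIA, 27, blue, Xia, 19), (MIA, 27, blue, Xia, 36), (NYC, 28, grey, Dee, 21), (NYC, 28, grey, Dee, 5), (NYC, 28, grey, Dee, 8), (SF, 38, red, Hal, 16)}
Keep only column(s) color, sid, pid, sname: {(black, 3, 21, Dee), (black, 3, 5, Dee), (black, 3, 8, Dee), (blue, 27, 19, Xia), (blue, 27, 36, Xia), (blue, 33, 21, Dee), (blue, 33, 5, Dee), (blue, 33, 8, Dee), (blue, 40, 21, Dee), (blue, 40, 5, Dee), (blue, 40, 8, Dee), (grey, 17, 19, Xia), (grey, 17, 36, Xia), (grey, 21, 1, Jo), (grey, 21, 34, Jo), (grey, 28, 21, Dee), (grey, 28, 5, Dee), (grey, 28, 8, Dee), (red, 38, 16, Hal)}
Selection color ≠ grey: {(black, 3, 21, Dee), (black, 3, 5, Dee), (black, 3, 8, Dee), (blue, 27, 19, Xia), (blue, 27, 36, Xia), (blue, 33, 21, Dee), (blue, 33, 5, Dee), (blue, 33, 8, Dee), (blue, 40, 21, Dee), (blue, 40, 5, Dee), (blue, 40, 8, Dee), (red, 38, 16, Hal)}
Keep only column(s) color, pid, sid: {(black, 21, 3), (black, 5, 3), (black, 8, 3), (blue, 19, 27), (blue, 21, 33), (blue, 21, 40), (blue, 36, 27), (blue, 5, 33), (blue, 5, 40), (blue, 8, 33), (blue, 8, 40), (red, 16, 38)}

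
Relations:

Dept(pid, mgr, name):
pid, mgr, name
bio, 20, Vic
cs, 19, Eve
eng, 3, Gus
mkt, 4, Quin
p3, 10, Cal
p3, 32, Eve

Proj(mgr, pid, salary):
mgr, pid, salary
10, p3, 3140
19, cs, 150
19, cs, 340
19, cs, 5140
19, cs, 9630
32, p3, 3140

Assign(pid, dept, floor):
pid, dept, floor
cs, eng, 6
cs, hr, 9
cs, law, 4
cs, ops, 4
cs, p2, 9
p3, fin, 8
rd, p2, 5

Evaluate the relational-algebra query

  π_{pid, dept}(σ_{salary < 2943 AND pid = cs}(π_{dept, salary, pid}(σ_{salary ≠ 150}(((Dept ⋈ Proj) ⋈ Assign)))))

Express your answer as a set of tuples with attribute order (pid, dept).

Joining Dept and Proj on pid, mgr yields {(cs, 19, Eve, 150), (cs, 19, Eve, 340), (cs, 19, Eve, 5140), (cs, 19, Eve, 9630), (p3, 10, Cal, 3140), (p3, 32, Eve, 3140)}.
Joining (Dept ⋈ Proj) and Assign on pid yields {(cs, 19, Eve, 150, eng, 6), (cs, 19, Eve, 150, hr, 9), (cs, 19, Eve, 150, law, 4), (cs, 19, Eve, 150, ops, 4), (cs, 19, Eve, 150, p2, 9), (cs, 19, Eve, 340, eng, 6), (cs, 19, Eve, 340, hr, 9), (cs, 19, Eve, 340, law, 4), (cs, 19, Eve, 340, ops, 4), (cs, 19, Eve, 340, p2, 9), (cs, 19, Eve, 5140, eng, 6), (cs, 19, Eve, 5140, hr, 9), (cs, 19, Eve, 5140, law, 4), (cs, 19, Eve, 5140, ops, 4), (cs, 19, Eve, 5140, p2, 9), (cs, 19, Eve, 9630, eng, 6), (cs, 19, Eve, 9630, hr, 9), (cs, 19, Eve, 9630, law, 4), (cs, 19, Eve, 9630, ops, 4), (cs, 19, Eve, 9630, p2, 9), (p3, 10, Cal, 3140, fin, 8), (p3, 32, Eve, 3140, fin, 8)}.
Selection salary ≠ 150: {(cs, 19, Eve, 340, eng, 6), (cs, 19, Eve, 340, hr, 9), (cs, 19, Eve, 340, law, 4), (cs, 19, Eve, 340, ops, 4), (cs, 19, Eve, 340, p2, 9), (cs, 19, Eve, 5140, eng, 6), (cs, 19, Eve, 5140, hr, 9), (cs, 19, Eve, 5140, law, 4), (cs, 19, Eve, 5140, ops, 4), (cs, 19, Eve, 5140, p2, 9), (cs, 19, Eve, 9630, eng, 6), (cs, 19, Eve, 9630, hr, 9), (cs, 19, Eve, 9630, law, 4), (cs, 19, Eve, 9630, ops, 4), (cs, 19, Eve, 9630, p2, 9), (p3, 10, Cal, 3140, fin, 8), (p3, 32, Eve, 3140, fin, 8)}
π_{dept, salary, pid} gives {(eng, 340, cs), (eng, 5140, cs), (eng, 9630, cs), (fin, 3140, p3), (hr, 340, cs), (hr, 5140, cs), (hr, 9630, cs), (law, 340, cs), (law, 5140, cs), (law, 9630, cs), (ops, 340, cs), (ops, 5140, cs), (ops, 9630, cs), (p2, 340, cs), (p2, 5140, cs), (p2, 9630, cs)} (1 duplicate(s) eliminated).
Selection salary < 2943 AND pid = cs: {(eng, 340, cs), (hr, 340, cs), (law, 340, cs), (ops, 340, cs), (p2, 340, cs)}
π_{pid, dept} gives {(cs, eng), (cs, hr), (cs, law), (cs, ops), (cs, p2)}.

{(cs, eng), (cs, hr), (cs, law), (cs, ops), (cs, p2)}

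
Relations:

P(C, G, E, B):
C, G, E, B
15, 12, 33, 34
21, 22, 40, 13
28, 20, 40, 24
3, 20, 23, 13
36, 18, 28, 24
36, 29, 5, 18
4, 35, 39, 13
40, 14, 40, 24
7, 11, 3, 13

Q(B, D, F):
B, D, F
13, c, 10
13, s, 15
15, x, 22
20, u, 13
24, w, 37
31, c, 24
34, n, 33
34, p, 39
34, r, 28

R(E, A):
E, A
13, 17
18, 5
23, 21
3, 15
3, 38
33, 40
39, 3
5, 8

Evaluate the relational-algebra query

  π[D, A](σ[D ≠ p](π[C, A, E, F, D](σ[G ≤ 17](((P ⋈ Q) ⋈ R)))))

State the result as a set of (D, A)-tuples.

{(c, 15), (c, 38), (n, 40), (r, 40), (s, 15), (s, 38)}

Joining P and Q on B yields {(15, 12, 33, 34, n, 33), (15, 12, 33, 34, p, 39), (15, 12, 33, 34, r, 28), (21, 22, 40, 13, c, 10), (21, 22, 40, 13, s, 15), (28, 20, 40, 24, w, 37), (3, 20, 23, 13, c, 10), (3, 20, 23, 13, s, 15), (36, 18, 28, 24, w, 37), (4, 35, 39, 13, c, 10), (4, 35, 39, 13, s, 15), (40, 14, 40, 24, w, 37), (7, 11, 3, 13, c, 10), (7, 11, 3, 13, s, 15)}.
Joining (P ⋈ Q) and R on E yields {(15, 12, 33, 34, n, 33, 40), (15, 12, 33, 34, p, 39, 40), (15, 12, 33, 34, r, 28, 40), (3, 20, 23, 13, c, 10, 21), (3, 20, 23, 13, s, 15, 21), (4, 35, 39, 13, c, 10, 3), (4, 35, 39, 13, s, 15, 3), (7, 11, 3, 13, c, 10, 15), (7, 11, 3, 13, c, 10, 38), (7, 11, 3, 13, s, 15, 15), (7, 11, 3, 13, s, 15, 38)}.
Selection G ≤ 17: {(15, 12, 33, 34, n, 33, 40), (15, 12, 33, 34, p, 39, 40), (15, 12, 33, 34, r, 28, 40), (7, 11, 3, 13, c, 10, 15), (7, 11, 3, 13, c, 10, 38), (7, 11, 3, 13, s, 15, 15), (7, 11, 3, 13, s, 15, 38)}
Projecting to C, A, E, F, D: {(15, 40, 33, 28, r), (15, 40, 33, 33, n), (15, 40, 33, 39, p), (7, 15, 3, 10, c), (7, 15, 3, 15, s), (7, 38, 3, 10, c), (7, 38, 3, 15, s)}
Selection D ≠ p: {(15, 40, 33, 28, r), (15, 40, 33, 33, n), (7, 15, 3, 10, c), (7, 15, 3, 15, s), (7, 38, 3, 10, c), (7, 38, 3, 15, s)}
Projecting to D, A: {(c, 15), (c, 38), (n, 40), (r, 40), (s, 15), (s, 38)}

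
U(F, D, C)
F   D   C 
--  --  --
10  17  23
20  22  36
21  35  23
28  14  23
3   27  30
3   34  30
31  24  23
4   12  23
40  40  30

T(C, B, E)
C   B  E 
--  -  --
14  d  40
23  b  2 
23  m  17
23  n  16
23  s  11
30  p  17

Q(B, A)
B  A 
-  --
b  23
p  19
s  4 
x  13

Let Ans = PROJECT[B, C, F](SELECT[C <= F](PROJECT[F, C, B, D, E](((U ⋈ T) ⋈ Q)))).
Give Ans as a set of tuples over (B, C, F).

{(b, 23, 28), (b, 23, 31), (p, 30, 40), (s, 23, 28), (s, 23, 31)}

Joining U and T on C yields {(10, 17, 23, b, 2), (10, 17, 23, m, 17), (10, 17, 23, n, 16), (10, 17, 23, s, 11), (21, 35, 23, b, 2), (21, 35, 23, m, 17), (21, 35, 23, n, 16), (21, 35, 23, s, 11), (28, 14, 23, b, 2), (28, 14, 23, m, 17), (28, 14, 23, n, 16), (28, 14, 23, s, 11), (3, 27, 30, p, 17), (3, 34, 30, p, 17), (31, 24, 23, b, 2), (31, 24, 23, m, 17), (31, 24, 23, n, 16), (31, 24, 23, s, 11), (4, 12, 23, b, 2), (4, 12, 23, m, 17), (4, 12, 23, n, 16), (4, 12, 23, s, 11), (40, 40, 30, p, 17)}.
Joining (U ⋈ T) and Q on B yields {(10, 17, 23, b, 2, 23), (10, 17, 23, s, 11, 4), (21, 35, 23, b, 2, 23), (21, 35, 23, s, 11, 4), (28, 14, 23, b, 2, 23), (28, 14, 23, s, 11, 4), (3, 27, 30, p, 17, 19), (3, 34, 30, p, 17, 19), (31, 24, 23, b, 2, 23), (31, 24, 23, s, 11, 4), (4, 12, 23, b, 2, 23), (4, 12, 23, s, 11, 4), (40, 40, 30, p, 17, 19)}.
π_{F, C, B, D, E} gives {(10, 23, b, 17, 2), (10, 23, s, 17, 11), (21, 23, b, 35, 2), (21, 23, s, 35, 11), (28, 23, b, 14, 2), (28, 23, s, 14, 11), (3, 30, p, 27, 17), (3, 30, p, 34, 17), (31, 23, b, 24, 2), (31, 23, s, 24, 11), (4, 23, b, 12, 2), (4, 23, s, 12, 11), (40, 30, p, 40, 17)}.
Filtering on C <= F leaves {(28, 23, b, 14, 2), (28, 23, s, 14, 11), (31, 23, b, 24, 2), (31, 23, s, 24, 11), (40, 30, p, 40, 17)}.
π_{B, C, F} gives {(b, 23, 28), (b, 23, 31), (p, 30, 40), (s, 23, 28), (s, 23, 31)}.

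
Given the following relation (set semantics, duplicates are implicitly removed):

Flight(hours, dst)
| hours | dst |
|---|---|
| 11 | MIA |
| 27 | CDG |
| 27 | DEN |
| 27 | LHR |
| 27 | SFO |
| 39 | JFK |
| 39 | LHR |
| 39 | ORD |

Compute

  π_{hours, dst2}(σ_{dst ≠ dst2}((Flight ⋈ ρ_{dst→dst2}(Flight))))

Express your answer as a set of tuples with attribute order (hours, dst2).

ρ[dst→dst2]: schema becomes (hours, dst2); tuples unchanged.
Natural join on hours: {(11, MIA, MIA), (27, CDG, CDG), (27, CDG, DEN), (27, CDG, LHR), (27, CDG, SFO), (27, DEN, CDG), (27, DEN, DEN), (27, DEN, LHR), (27, DEN, SFO), (27, LHR, CDG), (27, LHR, DEN), (27, LHR, LHR), (27, LHR, SFO), (27, SFO, CDG), (27, SFO, DEN), (27, SFO, LHR), (27, SFO, SFO), (39, JFK, JFK), (39, JFK, LHR), (39, JFK, ORD), (39, LHR, JFK), (39, LHR, LHR), (39, LHR, ORD), (39, ORD, JFK), (39, ORD, LHR), (39, ORD, ORD)}
Selection dst ≠ dst2: {(27, CDG, DEN), (27, CDG, LHR), (27, CDG, SFO), (27, DEN, CDG), (27, DEN, LHR), (27, DEN, SFO), (27, LHR, CDG), (27, LHR, DEN), (27, LHR, SFO), (27, SFO, CDG), (27, SFO, DEN), (27, SFO, LHR), (39, JFK, LHR), (39, JFK, ORD), (39, LHR, JFK), (39, LHR, ORD), (39, ORD, JFK), (39, ORD, LHR)}
Keep only column(s) hours, dst2 (11 duplicate(s) eliminated): {(27, CDG), (27, DEN), (27, LHR), (27, SFO), (39, JFK), (39, LHR), (39, ORD)}

{(27, CDG), (27, DEN), (27, LHR), (27, SFO), (39, JFK), (39, LHR), (39, ORD)}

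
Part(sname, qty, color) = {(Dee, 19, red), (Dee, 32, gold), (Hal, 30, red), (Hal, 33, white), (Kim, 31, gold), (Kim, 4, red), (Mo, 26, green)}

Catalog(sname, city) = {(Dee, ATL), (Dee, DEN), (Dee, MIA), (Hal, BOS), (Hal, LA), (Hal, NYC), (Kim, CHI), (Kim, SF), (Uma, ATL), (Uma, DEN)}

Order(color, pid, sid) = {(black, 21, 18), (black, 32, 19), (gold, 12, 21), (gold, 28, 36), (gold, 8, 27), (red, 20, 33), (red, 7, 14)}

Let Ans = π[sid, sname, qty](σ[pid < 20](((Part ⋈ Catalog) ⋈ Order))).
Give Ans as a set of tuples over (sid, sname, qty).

Natural join on sname: {(Dee, 19, red, ATL), (Dee, 19, red, DEN), (Dee, 19, red, MIA), (Dee, 32, gold, ATL), (Dee, 32, gold, DEN), (Dee, 32, gold, MIA), (Hal, 30, red, BOS), (Hal, 30, red, LA), (Hal, 30, red, NYC), (Hal, 33, white, BOS), (Hal, 33, white, LA), (Hal, 33, white, NYC), (Kim, 31, gold, CHI), (Kim, 31, gold, SF), (Kim, 4, red, CHI), (Kim, 4, red, SF)}
Natural join on color: {(Dee, 19, red, ATL, 20, 33), (Dee, 19, red, ATL, 7, 14), (Dee, 19, red, DEN, 20, 33), (Dee, 19, red, DEN, 7, 14), (Dee, 19, red, MIA, 20, 33), (Dee, 19, red, MIA, 7, 14), (Dee, 32, gold, ATL, 12, 21), (Dee, 32, gold, ATL, 28, 36), (Dee, 32, gold, ATL, 8, 27), (Dee, 32, gold, DEN, 12, 21), (Dee, 32, gold, DEN, 28, 36), (Dee, 32, gold, DEN, 8, 27), (Dee, 32, gold, MIA, 12, 21), (Dee, 32, gold, MIA, 28, 36), (Dee, 32, gold, MIA, 8, 27), (Hal, 30, red, BOS, 20, 33), (Hal, 30, red, BOS, 7, 14), (Hal, 30, red, LA, 20, 33), (Hal, 30, red, LA, 7, 14), (Hal, 30, red, NYC, 20, 33), (Hal, 30, red, NYC, 7, 14), (Kim, 31, gold, CHI, 12, 21), (Kim, 31, gold, CHI, 28, 36), (Kim, 31, gold, CHI, 8, 27), (Kim, 31, gold, SF, 12, 21), (Kim, 31, gold, SF, 28, 36), (Kim, 31, gold, SF, 8, 27), (Kim, 4, red, CHI, 20, 33), (Kim, 4, red, CHI, 7, 14), (Kim, 4, red, SF, 20, 33), (Kim, 4, red, SF, 7, 14)}
Filtering on pid < 20 leaves {(Dee, 19, red, ATL, 7, 14), (Dee, 19, red, DEN, 7, 14), (Dee, 19, red, MIA, 7, 14), (Dee, 32, gold, ATL, 12, 21), (Dee, 32, gold, ATL, 8, 27), (Dee, 32, gold, DEN, 12, 21), (Dee, 32, gold, DEN, 8, 27), (Dee, 32, gold, MIA, 12, 21), (Dee, 32, gold, MIA, 8, 27), (Hal, 30, red, BOS, 7, 14), (Hal, 30, red, LA, 7, 14), (Hal, 30, red, NYC, 7, 14), (Kim, 31, gold, CHI, 12, 21), (Kim, 31, gold, CHI, 8, 27), (Kim, 31, gold, SF, 12, 21), (Kim, 31, gold, SF, 8, 27), (Kim, 4, red, CHI, 7, 14), (Kim, 4, red, SF, 7, 14)}.
Projecting to sid, sname, qty (11 duplicate(s) eliminated): {(14, Dee, 19), (14, Hal, 30), (14, Kim, 4), (21, Dee, 32), (21, Kim, 31), (27, Dee, 32), (27, Kim, 31)}

{(14, Dee, 19), (14, Hal, 30), (14, Kim, 4), (21, Dee, 32), (21, Kim, 31), (27, Dee, 32), (27, Kim, 31)}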